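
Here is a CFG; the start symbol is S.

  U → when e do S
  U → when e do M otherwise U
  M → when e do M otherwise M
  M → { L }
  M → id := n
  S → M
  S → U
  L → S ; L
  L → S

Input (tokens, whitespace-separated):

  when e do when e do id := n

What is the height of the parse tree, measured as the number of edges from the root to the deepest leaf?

6

[S [U when e do [S [U when e do [S [M id := n]]]]]]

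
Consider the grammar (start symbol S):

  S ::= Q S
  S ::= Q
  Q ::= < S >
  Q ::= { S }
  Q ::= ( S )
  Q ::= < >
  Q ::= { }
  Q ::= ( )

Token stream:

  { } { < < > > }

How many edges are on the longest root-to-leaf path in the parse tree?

[S [Q { }] [S [Q { [S [Q < [S [Q < >]] >]] }]]]

7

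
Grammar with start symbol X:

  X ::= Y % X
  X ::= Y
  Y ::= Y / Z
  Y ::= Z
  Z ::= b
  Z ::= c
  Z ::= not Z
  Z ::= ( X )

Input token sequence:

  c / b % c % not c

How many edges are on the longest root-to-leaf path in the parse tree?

6

[X [Y [Y [Z c]] / [Z b]] % [X [Y [Z c]] % [X [Y [Z not [Z c]]]]]]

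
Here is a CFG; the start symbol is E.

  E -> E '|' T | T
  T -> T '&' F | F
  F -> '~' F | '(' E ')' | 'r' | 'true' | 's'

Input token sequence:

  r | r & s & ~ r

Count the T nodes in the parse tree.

4

[E [E [T [F r]]] | [T [T [T [F r]] & [F s]] & [F ~ [F r]]]]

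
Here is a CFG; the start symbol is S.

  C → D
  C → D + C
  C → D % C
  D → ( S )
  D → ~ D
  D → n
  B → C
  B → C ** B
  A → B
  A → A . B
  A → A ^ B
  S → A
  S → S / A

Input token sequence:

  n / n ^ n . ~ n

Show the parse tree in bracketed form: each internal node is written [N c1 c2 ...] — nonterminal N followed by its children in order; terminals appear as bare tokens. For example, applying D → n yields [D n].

[S [S [A [B [C [D n]]]]] / [A [A [A [B [C [D n]]]] ^ [B [C [D n]]]] . [B [C [D ~ [D n]]]]]]

S
S / A
A / A
B / A
C / A
D / A
n / A
n / A . B
n / A ^ B . B
n / B ^ B . B
n / C ^ B . B
n / D ^ B . B
n / n ^ B . B
n / n ^ C . B
n / n ^ D . B
n / n ^ n . B
n / n ^ n . C
n / n ^ n . D
n / n ^ n . ~ D
n / n ^ n . ~ n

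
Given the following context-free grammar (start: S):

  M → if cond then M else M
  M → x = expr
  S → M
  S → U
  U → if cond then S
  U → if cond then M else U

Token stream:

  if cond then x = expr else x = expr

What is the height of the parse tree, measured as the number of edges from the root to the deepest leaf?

3

[S [M if cond then [M x = expr] else [M x = expr]]]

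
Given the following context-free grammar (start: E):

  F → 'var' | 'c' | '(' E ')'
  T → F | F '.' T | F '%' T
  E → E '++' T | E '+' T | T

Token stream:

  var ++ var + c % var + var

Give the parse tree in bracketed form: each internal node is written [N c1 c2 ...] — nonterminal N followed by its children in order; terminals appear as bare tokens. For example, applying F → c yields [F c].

E
E + T
E + T + T
E ++ T + T + T
T ++ T + T + T
F ++ T + T + T
var ++ T + T + T
var ++ F + T + T
var ++ var + T + T
var ++ var + F % T + T
var ++ var + c % T + T
var ++ var + c % F + T
var ++ var + c % var + T
var ++ var + c % var + F
var ++ var + c % var + var

[E [E [E [E [T [F var]]] ++ [T [F var]]] + [T [F c] % [T [F var]]]] + [T [F var]]]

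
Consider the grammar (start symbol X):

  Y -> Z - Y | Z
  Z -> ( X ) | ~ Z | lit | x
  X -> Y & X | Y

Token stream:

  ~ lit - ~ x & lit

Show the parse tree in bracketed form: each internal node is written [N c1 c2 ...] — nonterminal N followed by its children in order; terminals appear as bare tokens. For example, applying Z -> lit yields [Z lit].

X
Y & X
Z - Y & X
~ Z - Y & X
~ lit - Y & X
~ lit - Z & X
~ lit - ~ Z & X
~ lit - ~ x & X
~ lit - ~ x & Y
~ lit - ~ x & Z
~ lit - ~ x & lit

[X [Y [Z ~ [Z lit]] - [Y [Z ~ [Z x]]]] & [X [Y [Z lit]]]]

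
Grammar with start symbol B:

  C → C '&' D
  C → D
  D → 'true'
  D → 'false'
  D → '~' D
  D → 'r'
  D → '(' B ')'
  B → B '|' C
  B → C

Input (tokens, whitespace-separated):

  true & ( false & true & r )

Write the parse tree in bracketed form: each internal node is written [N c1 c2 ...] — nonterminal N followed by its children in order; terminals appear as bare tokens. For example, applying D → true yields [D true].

[B [C [C [D true]] & [D ( [B [C [C [C [D false]] & [D true]] & [D r]]] )]]]

B
C
C & D
D & D
true & D
true & ( B )
true & ( C )
true & ( C & D )
true & ( C & D & D )
true & ( D & D & D )
true & ( false & D & D )
true & ( false & true & D )
true & ( false & true & r )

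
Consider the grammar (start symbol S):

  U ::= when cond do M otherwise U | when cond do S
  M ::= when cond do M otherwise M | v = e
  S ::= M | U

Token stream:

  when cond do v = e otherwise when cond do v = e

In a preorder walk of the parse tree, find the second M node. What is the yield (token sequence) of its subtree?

v = e

[S [U when cond do [M v = e] otherwise [U when cond do [S [M v = e]]]]]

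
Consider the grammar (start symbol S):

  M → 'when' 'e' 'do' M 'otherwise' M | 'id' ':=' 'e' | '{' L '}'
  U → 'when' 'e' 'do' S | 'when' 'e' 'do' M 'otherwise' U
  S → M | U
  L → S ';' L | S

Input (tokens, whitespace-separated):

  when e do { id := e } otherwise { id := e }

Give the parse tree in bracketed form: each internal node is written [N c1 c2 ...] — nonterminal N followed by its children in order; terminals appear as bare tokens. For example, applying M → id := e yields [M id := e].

S
M
when e do M otherwise M
when e do { L } otherwise M
when e do { S } otherwise M
when e do { M } otherwise M
when e do { id := e } otherwise M
when e do { id := e } otherwise { L }
when e do { id := e } otherwise { S }
when e do { id := e } otherwise { M }
when e do { id := e } otherwise { id := e }

[S [M when e do [M { [L [S [M id := e]]] }] otherwise [M { [L [S [M id := e]]] }]]]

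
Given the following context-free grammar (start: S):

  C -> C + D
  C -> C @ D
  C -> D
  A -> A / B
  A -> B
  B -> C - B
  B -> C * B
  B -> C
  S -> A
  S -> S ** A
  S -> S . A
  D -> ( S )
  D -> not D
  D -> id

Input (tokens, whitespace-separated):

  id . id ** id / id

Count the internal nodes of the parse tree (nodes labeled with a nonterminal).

19

[S [S [S [A [B [C [D id]]]]] . [A [B [C [D id]]]]] ** [A [A [B [C [D id]]]] / [B [C [D id]]]]]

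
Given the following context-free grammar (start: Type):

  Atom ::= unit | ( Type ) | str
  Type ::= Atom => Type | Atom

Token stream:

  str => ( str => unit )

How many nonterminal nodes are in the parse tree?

8

[Type [Atom str] => [Type [Atom ( [Type [Atom str] => [Type [Atom unit]]] )]]]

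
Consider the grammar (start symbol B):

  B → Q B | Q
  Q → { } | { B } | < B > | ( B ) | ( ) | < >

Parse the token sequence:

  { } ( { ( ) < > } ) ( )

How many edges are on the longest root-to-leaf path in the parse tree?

[B [Q { }] [B [Q ( [B [Q { [B [Q ( )] [B [Q < >]]] }]] )] [B [Q ( )]]]]

8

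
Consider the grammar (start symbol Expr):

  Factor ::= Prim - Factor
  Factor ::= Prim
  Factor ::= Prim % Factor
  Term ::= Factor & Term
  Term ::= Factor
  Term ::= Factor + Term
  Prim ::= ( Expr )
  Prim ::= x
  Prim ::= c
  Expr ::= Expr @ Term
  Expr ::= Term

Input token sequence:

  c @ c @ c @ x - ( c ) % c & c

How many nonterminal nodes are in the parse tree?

27

[Expr [Expr [Expr [Expr [Term [Factor [Prim c]]]] @ [Term [Factor [Prim c]]]] @ [Term [Factor [Prim c]]]] @ [Term [Factor [Prim x] - [Factor [Prim ( [Expr [Term [Factor [Prim c]]]] )] % [Factor [Prim c]]]] & [Term [Factor [Prim c]]]]]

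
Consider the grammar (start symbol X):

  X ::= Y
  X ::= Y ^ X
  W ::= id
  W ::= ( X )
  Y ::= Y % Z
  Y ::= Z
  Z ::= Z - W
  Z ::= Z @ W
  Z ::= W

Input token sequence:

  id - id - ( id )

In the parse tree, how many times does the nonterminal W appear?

[X [Y [Z [Z [Z [W id]] - [W id]] - [W ( [X [Y [Z [W id]]]] )]]]]

4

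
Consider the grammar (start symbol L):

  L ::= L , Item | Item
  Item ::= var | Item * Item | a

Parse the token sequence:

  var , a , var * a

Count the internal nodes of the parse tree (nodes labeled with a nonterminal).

8

[L [L [L [Item var]] , [Item a]] , [Item [Item var] * [Item a]]]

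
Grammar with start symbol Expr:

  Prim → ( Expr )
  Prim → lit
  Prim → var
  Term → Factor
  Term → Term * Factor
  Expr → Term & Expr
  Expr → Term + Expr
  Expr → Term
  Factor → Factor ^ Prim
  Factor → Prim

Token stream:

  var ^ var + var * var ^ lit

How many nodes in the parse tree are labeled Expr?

[Expr [Term [Factor [Factor [Prim var]] ^ [Prim var]]] + [Expr [Term [Term [Factor [Prim var]]] * [Factor [Factor [Prim var]] ^ [Prim lit]]]]]

2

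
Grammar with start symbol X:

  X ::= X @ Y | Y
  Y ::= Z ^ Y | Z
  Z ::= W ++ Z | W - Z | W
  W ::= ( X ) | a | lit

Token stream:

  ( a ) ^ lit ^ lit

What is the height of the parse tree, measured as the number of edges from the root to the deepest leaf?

8

[X [Y [Z [W ( [X [Y [Z [W a]]]] )]] ^ [Y [Z [W lit]] ^ [Y [Z [W lit]]]]]]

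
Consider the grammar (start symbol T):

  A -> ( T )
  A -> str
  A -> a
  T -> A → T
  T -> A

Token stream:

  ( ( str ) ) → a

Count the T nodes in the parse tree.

4

[T [A ( [T [A ( [T [A str]] )]] )] → [T [A a]]]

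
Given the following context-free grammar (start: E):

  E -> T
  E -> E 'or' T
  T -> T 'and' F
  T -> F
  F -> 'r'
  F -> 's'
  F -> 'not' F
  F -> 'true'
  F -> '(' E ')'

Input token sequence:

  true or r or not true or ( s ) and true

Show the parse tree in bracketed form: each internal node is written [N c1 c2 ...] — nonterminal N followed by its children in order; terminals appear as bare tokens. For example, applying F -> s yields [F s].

E
E or T
E or T or T
E or T or T or T
T or T or T or T
F or T or T or T
true or T or T or T
true or F or T or T
true or r or T or T
true or r or F or T
true or r or not F or T
true or r or not true or T
true or r or not true or T and F
true or r or not true or F and F
true or r or not true or ( E ) and F
true or r or not true or ( T ) and F
true or r or not true or ( F ) and F
true or r or not true or ( s ) and F
true or r or not true or ( s ) and true

[E [E [E [E [T [F true]]] or [T [F r]]] or [T [F not [F true]]]] or [T [T [F ( [E [T [F s]]] )]] and [F true]]]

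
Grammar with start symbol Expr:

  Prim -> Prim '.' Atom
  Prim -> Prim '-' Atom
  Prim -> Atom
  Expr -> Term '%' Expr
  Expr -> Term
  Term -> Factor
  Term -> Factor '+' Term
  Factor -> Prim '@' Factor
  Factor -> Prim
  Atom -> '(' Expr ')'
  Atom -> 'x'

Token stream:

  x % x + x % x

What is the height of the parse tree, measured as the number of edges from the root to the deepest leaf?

7

[Expr [Term [Factor [Prim [Atom x]]]] % [Expr [Term [Factor [Prim [Atom x]]] + [Term [Factor [Prim [Atom x]]]]] % [Expr [Term [Factor [Prim [Atom x]]]]]]]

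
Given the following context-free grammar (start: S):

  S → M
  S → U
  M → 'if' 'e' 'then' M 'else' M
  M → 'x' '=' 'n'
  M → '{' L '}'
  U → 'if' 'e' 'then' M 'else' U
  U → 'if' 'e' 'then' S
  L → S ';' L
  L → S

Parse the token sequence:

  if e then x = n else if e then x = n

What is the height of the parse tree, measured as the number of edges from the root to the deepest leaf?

5

[S [U if e then [M x = n] else [U if e then [S [M x = n]]]]]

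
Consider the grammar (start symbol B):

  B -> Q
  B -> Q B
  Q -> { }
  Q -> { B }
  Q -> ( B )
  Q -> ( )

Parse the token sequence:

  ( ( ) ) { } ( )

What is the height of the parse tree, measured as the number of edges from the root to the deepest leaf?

[B [Q ( [B [Q ( )]] )] [B [Q { }] [B [Q ( )]]]]

4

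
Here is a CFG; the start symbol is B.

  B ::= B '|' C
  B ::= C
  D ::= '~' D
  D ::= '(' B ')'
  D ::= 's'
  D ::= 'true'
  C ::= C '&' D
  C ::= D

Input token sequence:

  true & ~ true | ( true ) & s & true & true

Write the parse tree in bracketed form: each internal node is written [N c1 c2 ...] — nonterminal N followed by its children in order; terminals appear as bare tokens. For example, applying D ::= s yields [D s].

[B [B [C [C [D true]] & [D ~ [D true]]]] | [C [C [C [C [D ( [B [C [D true]]] )]] & [D s]] & [D true]] & [D true]]]

B
B | C
C | C
C & D | C
D & D | C
true & D | C
true & ~ D | C
true & ~ true | C
true & ~ true | C & D
true & ~ true | C & D & D
true & ~ true | C & D & D & D
true & ~ true | D & D & D & D
true & ~ true | ( B ) & D & D & D
true & ~ true | ( C ) & D & D & D
true & ~ true | ( D ) & D & D & D
true & ~ true | ( true ) & D & D & D
true & ~ true | ( true ) & s & D & D
true & ~ true | ( true ) & s & true & D
true & ~ true | ( true ) & s & true & true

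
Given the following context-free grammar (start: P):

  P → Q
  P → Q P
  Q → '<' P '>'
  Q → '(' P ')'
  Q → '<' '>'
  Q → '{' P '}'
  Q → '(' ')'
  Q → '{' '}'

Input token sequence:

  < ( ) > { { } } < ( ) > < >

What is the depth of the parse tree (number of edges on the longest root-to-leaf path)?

6

[P [Q < [P [Q ( )]] >] [P [Q { [P [Q { }]] }] [P [Q < [P [Q ( )]] >] [P [Q < >]]]]]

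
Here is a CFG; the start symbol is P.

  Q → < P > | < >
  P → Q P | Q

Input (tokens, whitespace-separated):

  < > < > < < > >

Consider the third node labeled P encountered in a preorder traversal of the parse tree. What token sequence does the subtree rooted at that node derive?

[P [Q < >] [P [Q < >] [P [Q < [P [Q < >]] >]]]]

< < > >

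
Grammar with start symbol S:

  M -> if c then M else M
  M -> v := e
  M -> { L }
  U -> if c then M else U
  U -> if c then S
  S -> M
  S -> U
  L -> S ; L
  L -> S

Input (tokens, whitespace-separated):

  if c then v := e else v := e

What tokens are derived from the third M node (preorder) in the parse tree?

v := e

[S [M if c then [M v := e] else [M v := e]]]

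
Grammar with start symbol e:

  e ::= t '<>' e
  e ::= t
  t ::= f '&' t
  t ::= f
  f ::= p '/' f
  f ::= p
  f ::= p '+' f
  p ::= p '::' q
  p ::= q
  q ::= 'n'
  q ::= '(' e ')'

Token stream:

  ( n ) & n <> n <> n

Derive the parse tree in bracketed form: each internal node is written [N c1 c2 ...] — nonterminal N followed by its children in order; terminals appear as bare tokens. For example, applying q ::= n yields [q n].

[e [t [f [p [q ( [e [t [f [p [q n]]]]] )]]] & [t [f [p [q n]]]]] <> [e [t [f [p [q n]]]] <> [e [t [f [p [q n]]]]]]]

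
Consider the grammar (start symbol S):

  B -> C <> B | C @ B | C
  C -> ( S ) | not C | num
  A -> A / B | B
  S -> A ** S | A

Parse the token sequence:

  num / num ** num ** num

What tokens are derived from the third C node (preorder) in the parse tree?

num

[S [A [A [B [C num]]] / [B [C num]]] ** [S [A [B [C num]]] ** [S [A [B [C num]]]]]]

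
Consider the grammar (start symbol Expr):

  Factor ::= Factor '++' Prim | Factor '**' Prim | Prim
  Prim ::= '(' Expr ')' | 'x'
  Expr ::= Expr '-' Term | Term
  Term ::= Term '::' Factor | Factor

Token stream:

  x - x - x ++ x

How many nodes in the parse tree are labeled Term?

[Expr [Expr [Expr [Term [Factor [Prim x]]]] - [Term [Factor [Prim x]]]] - [Term [Factor [Factor [Prim x]] ++ [Prim x]]]]

3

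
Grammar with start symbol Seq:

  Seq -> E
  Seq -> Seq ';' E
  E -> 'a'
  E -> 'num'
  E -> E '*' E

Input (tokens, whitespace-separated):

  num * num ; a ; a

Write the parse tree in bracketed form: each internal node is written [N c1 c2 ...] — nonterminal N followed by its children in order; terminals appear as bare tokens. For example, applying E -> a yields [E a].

[Seq [Seq [Seq [E [E num] * [E num]]] ; [E a]] ; [E a]]

Seq
Seq ; E
Seq ; E ; E
E ; E ; E
E * E ; E ; E
num * E ; E ; E
num * num ; E ; E
num * num ; a ; E
num * num ; a ; a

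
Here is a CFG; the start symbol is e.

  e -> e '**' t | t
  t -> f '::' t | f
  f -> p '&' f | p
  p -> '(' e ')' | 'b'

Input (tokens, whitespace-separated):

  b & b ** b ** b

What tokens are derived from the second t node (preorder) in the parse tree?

b

[e [e [e [t [f [p b] & [f [p b]]]]] ** [t [f [p b]]]] ** [t [f [p b]]]]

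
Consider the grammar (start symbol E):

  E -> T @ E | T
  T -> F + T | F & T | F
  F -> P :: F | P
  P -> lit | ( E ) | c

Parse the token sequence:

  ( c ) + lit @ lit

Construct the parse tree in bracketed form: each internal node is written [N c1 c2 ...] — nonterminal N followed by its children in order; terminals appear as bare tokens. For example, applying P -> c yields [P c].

E
T @ E
F + T @ E
P + T @ E
( E ) + T @ E
( T ) + T @ E
( F ) + T @ E
( P ) + T @ E
( c ) + T @ E
( c ) + F @ E
( c ) + P @ E
( c ) + lit @ E
( c ) + lit @ T
( c ) + lit @ F
( c ) + lit @ P
( c ) + lit @ lit

[E [T [F [P ( [E [T [F [P c]]]] )]] + [T [F [P lit]]]] @ [E [T [F [P lit]]]]]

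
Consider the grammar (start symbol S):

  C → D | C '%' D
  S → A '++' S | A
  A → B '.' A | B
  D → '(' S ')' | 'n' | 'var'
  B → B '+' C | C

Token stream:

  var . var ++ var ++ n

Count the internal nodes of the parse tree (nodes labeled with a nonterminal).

19

[S [A [B [C [D var]]] . [A [B [C [D var]]]]] ++ [S [A [B [C [D var]]]] ++ [S [A [B [C [D n]]]]]]]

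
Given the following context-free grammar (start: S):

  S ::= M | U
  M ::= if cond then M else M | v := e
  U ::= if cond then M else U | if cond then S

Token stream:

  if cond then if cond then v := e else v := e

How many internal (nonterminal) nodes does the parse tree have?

6

[S [U if cond then [S [M if cond then [M v := e] else [M v := e]]]]]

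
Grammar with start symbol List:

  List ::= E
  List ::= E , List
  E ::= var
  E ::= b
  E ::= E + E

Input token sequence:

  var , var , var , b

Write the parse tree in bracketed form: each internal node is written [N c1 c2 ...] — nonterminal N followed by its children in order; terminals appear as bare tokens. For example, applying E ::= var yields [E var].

List
E , List
var , List
var , E , List
var , var , List
var , var , E , List
var , var , var , List
var , var , var , E
var , var , var , b

[List [E var] , [List [E var] , [List [E var] , [List [E b]]]]]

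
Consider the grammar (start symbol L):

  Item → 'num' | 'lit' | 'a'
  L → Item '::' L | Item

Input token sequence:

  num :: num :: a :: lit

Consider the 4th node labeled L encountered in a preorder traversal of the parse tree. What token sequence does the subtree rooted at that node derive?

[L [Item num] :: [L [Item num] :: [L [Item a] :: [L [Item lit]]]]]

lit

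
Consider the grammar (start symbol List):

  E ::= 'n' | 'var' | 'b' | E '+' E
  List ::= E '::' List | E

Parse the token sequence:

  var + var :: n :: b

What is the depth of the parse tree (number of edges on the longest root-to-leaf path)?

[List [E [E var] + [E var]] :: [List [E n] :: [List [E b]]]]

4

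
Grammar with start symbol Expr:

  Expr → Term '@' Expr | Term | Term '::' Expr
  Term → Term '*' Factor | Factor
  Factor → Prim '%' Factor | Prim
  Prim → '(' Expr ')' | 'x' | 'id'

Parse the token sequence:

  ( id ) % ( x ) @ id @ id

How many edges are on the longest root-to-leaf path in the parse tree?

[Expr [Term [Factor [Prim ( [Expr [Term [Factor [Prim id]]]] )] % [Factor [Prim ( [Expr [Term [Factor [Prim x]]]] )]]]] @ [Expr [Term [Factor [Prim id]]] @ [Expr [Term [Factor [Prim id]]]]]]

9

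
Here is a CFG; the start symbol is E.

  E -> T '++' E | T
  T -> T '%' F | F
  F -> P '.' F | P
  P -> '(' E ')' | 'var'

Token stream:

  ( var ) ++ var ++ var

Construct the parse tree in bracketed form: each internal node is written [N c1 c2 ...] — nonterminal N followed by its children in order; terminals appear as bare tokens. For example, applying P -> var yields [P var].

[E [T [F [P ( [E [T [F [P var]]]] )]]] ++ [E [T [F [P var]]] ++ [E [T [F [P var]]]]]]

E
T ++ E
F ++ E
P ++ E
( E ) ++ E
( T ) ++ E
( F ) ++ E
( P ) ++ E
( var ) ++ E
( var ) ++ T ++ E
( var ) ++ F ++ E
( var ) ++ P ++ E
( var ) ++ var ++ E
( var ) ++ var ++ T
( var ) ++ var ++ F
( var ) ++ var ++ P
( var ) ++ var ++ var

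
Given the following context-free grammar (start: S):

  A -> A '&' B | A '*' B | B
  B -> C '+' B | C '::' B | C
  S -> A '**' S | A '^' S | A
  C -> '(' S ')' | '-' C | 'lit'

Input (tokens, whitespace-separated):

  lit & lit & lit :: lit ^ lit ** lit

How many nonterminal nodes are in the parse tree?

[S [A [A [A [B [C lit]]] & [B [C lit]]] & [B [C lit] :: [B [C lit]]]] ^ [S [A [B [C lit]]] ** [S [A [B [C lit]]]]]]

20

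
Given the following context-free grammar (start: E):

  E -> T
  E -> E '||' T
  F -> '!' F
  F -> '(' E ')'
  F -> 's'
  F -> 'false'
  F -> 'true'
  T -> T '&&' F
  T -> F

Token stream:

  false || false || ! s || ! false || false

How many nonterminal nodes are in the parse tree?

17

[E [E [E [E [E [T [F false]]] || [T [F false]]] || [T [F ! [F s]]]] || [T [F ! [F false]]]] || [T [F false]]]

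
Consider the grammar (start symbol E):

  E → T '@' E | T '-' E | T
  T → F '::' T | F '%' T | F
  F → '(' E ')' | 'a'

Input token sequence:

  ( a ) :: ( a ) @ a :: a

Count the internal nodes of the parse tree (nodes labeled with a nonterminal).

16

[E [T [F ( [E [T [F a]]] )] :: [T [F ( [E [T [F a]]] )]]] @ [E [T [F a] :: [T [F a]]]]]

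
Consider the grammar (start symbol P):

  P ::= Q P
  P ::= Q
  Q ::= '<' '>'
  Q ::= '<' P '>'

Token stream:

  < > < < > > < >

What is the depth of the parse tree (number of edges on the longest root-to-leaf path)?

5

[P [Q < >] [P [Q < [P [Q < >]] >] [P [Q < >]]]]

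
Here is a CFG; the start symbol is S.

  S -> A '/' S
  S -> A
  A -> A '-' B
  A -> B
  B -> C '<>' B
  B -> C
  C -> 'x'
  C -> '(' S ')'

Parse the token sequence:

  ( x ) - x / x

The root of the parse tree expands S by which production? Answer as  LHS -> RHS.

S -> A '/' S

[S [A [A [B [C ( [S [A [B [C x]]]] )]]] - [B [C x]]] / [S [A [B [C x]]]]]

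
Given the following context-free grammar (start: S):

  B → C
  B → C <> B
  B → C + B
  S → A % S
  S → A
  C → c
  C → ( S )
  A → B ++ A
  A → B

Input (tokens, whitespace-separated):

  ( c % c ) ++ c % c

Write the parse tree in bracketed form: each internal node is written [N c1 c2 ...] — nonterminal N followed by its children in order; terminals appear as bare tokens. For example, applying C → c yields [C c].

[S [A [B [C ( [S [A [B [C c]]] % [S [A [B [C c]]]]] )]] ++ [A [B [C c]]]] % [S [A [B [C c]]]]]

S
A % S
B ++ A % S
C ++ A % S
( S ) ++ A % S
( A % S ) ++ A % S
( B % S ) ++ A % S
( C % S ) ++ A % S
( c % S ) ++ A % S
( c % A ) ++ A % S
( c % B ) ++ A % S
( c % C ) ++ A % S
( c % c ) ++ A % S
( c % c ) ++ B % S
( c % c ) ++ C % S
( c % c ) ++ c % S
( c % c ) ++ c % A
( c % c ) ++ c % B
( c % c ) ++ c % C
( c % c ) ++ c % c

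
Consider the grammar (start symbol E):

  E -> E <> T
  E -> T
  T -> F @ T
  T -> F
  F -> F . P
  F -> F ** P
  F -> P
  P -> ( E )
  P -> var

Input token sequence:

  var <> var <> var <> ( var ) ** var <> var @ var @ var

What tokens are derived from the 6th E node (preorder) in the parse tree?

var

[E [E [E [E [E [T [F [P var]]]] <> [T [F [P var]]]] <> [T [F [P var]]]] <> [T [F [F [P ( [E [T [F [P var]]]] )]] ** [P var]]]] <> [T [F [P var]] @ [T [F [P var]] @ [T [F [P var]]]]]]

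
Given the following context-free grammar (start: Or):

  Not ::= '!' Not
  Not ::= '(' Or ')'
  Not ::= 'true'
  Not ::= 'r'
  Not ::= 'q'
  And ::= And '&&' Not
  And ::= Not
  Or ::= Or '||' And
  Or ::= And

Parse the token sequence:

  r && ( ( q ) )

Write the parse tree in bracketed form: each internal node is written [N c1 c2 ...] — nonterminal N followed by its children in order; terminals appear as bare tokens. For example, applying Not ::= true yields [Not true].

[Or [And [And [Not r]] && [Not ( [Or [And [Not ( [Or [And [Not q]]] )]]] )]]]

Or
And
And && Not
Not && Not
r && Not
r && ( Or )
r && ( And )
r && ( Not )
r && ( ( Or ) )
r && ( ( And ) )
r && ( ( Not ) )
r && ( ( q ) )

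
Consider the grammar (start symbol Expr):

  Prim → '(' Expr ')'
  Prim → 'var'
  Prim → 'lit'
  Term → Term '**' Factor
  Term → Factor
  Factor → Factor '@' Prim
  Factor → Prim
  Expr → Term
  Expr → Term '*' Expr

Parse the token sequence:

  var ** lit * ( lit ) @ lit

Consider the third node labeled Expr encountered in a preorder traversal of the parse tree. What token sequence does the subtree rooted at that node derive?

[Expr [Term [Term [Factor [Prim var]]] ** [Factor [Prim lit]]] * [Expr [Term [Factor [Factor [Prim ( [Expr [Term [Factor [Prim lit]]]] )]] @ [Prim lit]]]]]

lit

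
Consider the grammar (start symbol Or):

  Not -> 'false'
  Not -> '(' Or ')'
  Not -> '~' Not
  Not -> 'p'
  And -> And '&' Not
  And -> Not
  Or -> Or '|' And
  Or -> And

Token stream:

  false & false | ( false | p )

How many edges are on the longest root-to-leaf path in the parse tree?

7

[Or [Or [And [And [Not false]] & [Not false]]] | [And [Not ( [Or [Or [And [Not false]]] | [And [Not p]]] )]]]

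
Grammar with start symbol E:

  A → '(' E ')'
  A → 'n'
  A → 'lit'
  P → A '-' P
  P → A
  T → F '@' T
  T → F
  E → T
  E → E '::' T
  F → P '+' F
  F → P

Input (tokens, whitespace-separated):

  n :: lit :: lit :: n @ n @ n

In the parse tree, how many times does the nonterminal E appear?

4

[E [E [E [E [T [F [P [A n]]]]] :: [T [F [P [A lit]]]]] :: [T [F [P [A lit]]]]] :: [T [F [P [A n]]] @ [T [F [P [A n]]] @ [T [F [P [A n]]]]]]]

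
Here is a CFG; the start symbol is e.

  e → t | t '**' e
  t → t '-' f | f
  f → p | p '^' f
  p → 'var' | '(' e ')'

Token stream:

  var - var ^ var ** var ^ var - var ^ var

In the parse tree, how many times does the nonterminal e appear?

2

[e [t [t [f [p var]]] - [f [p var] ^ [f [p var]]]] ** [e [t [t [f [p var] ^ [f [p var]]]] - [f [p var] ^ [f [p var]]]]]]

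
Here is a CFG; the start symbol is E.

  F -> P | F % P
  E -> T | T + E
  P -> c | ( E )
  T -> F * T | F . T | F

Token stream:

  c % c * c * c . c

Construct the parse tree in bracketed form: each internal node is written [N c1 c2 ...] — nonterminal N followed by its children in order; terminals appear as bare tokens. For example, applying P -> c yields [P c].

[E [T [F [F [P c]] % [P c]] * [T [F [P c]] * [T [F [P c]] . [T [F [P c]]]]]]]

E
T
F * T
F % P * T
P % P * T
c % P * T
c % c * T
c % c * F * T
c % c * P * T
c % c * c * T
c % c * c * F . T
c % c * c * P . T
c % c * c * c . T
c % c * c * c . F
c % c * c * c . P
c % c * c * c . c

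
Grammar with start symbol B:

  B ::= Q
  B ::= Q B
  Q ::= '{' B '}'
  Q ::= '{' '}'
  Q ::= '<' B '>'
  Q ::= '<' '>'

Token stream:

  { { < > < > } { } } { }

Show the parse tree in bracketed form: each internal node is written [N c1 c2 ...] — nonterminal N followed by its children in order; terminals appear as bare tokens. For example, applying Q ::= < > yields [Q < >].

B
Q B
{ B } B
{ Q B } B
{ { B } B } B
{ { Q B } B } B
{ { < > B } B } B
{ { < > Q } B } B
{ { < > < > } B } B
{ { < > < > } Q } B
{ { < > < > } { } } B
{ { < > < > } { } } Q
{ { < > < > } { } } { }

[B [Q { [B [Q { [B [Q < >] [B [Q < >]]] }] [B [Q { }]]] }] [B [Q { }]]]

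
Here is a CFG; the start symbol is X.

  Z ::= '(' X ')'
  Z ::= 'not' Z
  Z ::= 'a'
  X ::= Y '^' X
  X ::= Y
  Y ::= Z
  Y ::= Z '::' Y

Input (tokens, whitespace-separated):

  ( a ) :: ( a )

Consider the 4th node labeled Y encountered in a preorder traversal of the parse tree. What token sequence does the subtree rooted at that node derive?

[X [Y [Z ( [X [Y [Z a]]] )] :: [Y [Z ( [X [Y [Z a]]] )]]]]

a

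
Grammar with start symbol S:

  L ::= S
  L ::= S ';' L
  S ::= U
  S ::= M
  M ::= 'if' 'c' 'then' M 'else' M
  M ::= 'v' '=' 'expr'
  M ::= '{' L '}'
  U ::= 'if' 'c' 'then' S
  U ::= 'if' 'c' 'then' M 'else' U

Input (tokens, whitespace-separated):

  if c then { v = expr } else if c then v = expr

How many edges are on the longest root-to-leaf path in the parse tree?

[S [U if c then [M { [L [S [M v = expr]]] }] else [U if c then [S [M v = expr]]]]]

6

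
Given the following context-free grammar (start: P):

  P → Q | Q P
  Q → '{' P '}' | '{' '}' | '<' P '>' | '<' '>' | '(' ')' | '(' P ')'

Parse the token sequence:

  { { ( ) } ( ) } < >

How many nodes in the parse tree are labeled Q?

5

[P [Q { [P [Q { [P [Q ( )]] }] [P [Q ( )]]] }] [P [Q < >]]]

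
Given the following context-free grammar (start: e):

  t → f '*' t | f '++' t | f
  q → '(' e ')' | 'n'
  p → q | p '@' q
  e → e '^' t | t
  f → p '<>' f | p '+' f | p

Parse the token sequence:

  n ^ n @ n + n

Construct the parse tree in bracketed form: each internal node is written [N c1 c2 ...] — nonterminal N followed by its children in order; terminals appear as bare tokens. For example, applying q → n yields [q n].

e
e ^ t
t ^ t
f ^ t
p ^ t
q ^ t
n ^ t
n ^ f
n ^ p + f
n ^ p @ q + f
n ^ q @ q + f
n ^ n @ q + f
n ^ n @ n + f
n ^ n @ n + p
n ^ n @ n + q
n ^ n @ n + n

[e [e [t [f [p [q n]]]]] ^ [t [f [p [p [q n]] @ [q n]] + [f [p [q n]]]]]]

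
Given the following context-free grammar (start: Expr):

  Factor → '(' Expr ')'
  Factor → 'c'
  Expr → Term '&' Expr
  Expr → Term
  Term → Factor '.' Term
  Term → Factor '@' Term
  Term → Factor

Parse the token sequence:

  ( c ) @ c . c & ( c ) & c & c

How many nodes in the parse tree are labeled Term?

8

[Expr [Term [Factor ( [Expr [Term [Factor c]]] )] @ [Term [Factor c] . [Term [Factor c]]]] & [Expr [Term [Factor ( [Expr [Term [Factor c]]] )]] & [Expr [Term [Factor c]] & [Expr [Term [Factor c]]]]]]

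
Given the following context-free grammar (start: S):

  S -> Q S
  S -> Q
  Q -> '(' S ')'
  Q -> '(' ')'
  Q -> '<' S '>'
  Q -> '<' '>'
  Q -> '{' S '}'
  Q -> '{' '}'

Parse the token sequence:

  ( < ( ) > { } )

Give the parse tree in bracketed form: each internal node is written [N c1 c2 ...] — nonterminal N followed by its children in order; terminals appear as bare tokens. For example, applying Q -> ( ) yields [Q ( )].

S
Q
( S )
( Q S )
( < S > S )
( < Q > S )
( < ( ) > S )
( < ( ) > Q )
( < ( ) > { } )

[S [Q ( [S [Q < [S [Q ( )]] >] [S [Q { }]]] )]]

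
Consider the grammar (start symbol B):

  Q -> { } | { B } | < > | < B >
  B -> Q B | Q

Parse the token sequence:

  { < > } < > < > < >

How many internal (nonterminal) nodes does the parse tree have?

[B [Q { [B [Q < >]] }] [B [Q < >] [B [Q < >] [B [Q < >]]]]]

10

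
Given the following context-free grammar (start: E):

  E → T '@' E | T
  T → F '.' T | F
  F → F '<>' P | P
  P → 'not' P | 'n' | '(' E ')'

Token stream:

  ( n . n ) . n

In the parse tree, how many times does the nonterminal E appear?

2

[E [T [F [P ( [E [T [F [P n]] . [T [F [P n]]]]] )]] . [T [F [P n]]]]]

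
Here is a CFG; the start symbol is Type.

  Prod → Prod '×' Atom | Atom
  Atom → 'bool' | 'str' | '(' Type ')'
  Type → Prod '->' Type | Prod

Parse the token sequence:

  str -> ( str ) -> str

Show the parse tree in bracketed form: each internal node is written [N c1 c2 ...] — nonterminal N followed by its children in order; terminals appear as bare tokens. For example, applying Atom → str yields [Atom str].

Type
Prod -> Type
Atom -> Type
str -> Type
str -> Prod -> Type
str -> Atom -> Type
str -> ( Type ) -> Type
str -> ( Prod ) -> Type
str -> ( Atom ) -> Type
str -> ( str ) -> Type
str -> ( str ) -> Prod
str -> ( str ) -> Atom
str -> ( str ) -> str

[Type [Prod [Atom str]] -> [Type [Prod [Atom ( [Type [Prod [Atom str]]] )]] -> [Type [Prod [Atom str]]]]]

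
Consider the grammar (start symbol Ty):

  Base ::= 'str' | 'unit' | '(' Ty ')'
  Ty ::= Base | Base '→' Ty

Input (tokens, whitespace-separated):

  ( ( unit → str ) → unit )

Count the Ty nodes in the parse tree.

[Ty [Base ( [Ty [Base ( [Ty [Base unit] → [Ty [Base str]]] )] → [Ty [Base unit]]] )]]

5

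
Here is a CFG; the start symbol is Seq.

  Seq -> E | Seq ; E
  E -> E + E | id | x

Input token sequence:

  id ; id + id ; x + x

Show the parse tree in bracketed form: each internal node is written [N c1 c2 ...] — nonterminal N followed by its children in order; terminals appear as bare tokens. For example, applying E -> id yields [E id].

Seq
Seq ; E
Seq ; E ; E
E ; E ; E
id ; E ; E
id ; E + E ; E
id ; id + E ; E
id ; id + id ; E
id ; id + id ; E + E
id ; id + id ; x + E
id ; id + id ; x + x

[Seq [Seq [Seq [E id]] ; [E [E id] + [E id]]] ; [E [E x] + [E x]]]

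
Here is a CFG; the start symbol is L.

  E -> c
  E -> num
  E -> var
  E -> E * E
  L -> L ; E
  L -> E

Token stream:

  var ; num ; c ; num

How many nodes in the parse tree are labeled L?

[L [L [L [L [E var]] ; [E num]] ; [E c]] ; [E num]]

4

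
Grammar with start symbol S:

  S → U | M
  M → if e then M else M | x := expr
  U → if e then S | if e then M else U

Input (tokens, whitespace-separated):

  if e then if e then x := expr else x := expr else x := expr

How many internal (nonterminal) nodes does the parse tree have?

6

[S [M if e then [M if e then [M x := expr] else [M x := expr]] else [M x := expr]]]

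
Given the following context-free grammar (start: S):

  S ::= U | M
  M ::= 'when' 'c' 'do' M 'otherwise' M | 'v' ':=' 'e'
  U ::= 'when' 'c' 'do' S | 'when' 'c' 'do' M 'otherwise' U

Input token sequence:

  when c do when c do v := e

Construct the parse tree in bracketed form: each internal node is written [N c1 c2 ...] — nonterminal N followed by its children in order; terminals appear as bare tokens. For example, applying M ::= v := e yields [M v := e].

[S [U when c do [S [U when c do [S [M v := e]]]]]]

S
U
when c do S
when c do U
when c do when c do S
when c do when c do M
when c do when c do v := e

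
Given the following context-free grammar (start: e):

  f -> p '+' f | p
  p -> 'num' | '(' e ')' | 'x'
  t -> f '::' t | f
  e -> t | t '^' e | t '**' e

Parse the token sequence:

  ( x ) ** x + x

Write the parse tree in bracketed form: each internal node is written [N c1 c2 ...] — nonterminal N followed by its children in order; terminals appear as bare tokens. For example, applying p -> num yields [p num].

e
t ** e
f ** e
p ** e
( e ) ** e
( t ) ** e
( f ) ** e
( p ) ** e
( x ) ** e
( x ) ** t
( x ) ** f
( x ) ** p + f
( x ) ** x + f
( x ) ** x + p
( x ) ** x + x

[e [t [f [p ( [e [t [f [p x]]]] )]]] ** [e [t [f [p x] + [f [p x]]]]]]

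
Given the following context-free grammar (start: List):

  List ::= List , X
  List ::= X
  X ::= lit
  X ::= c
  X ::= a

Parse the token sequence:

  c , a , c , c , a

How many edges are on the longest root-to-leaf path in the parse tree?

6

[List [List [List [List [List [X c]] , [X a]] , [X c]] , [X c]] , [X a]]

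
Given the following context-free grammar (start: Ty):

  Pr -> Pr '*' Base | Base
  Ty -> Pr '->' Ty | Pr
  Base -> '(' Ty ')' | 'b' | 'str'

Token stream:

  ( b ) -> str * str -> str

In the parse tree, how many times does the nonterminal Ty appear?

4

[Ty [Pr [Base ( [Ty [Pr [Base b]]] )]] -> [Ty [Pr [Pr [Base str]] * [Base str]] -> [Ty [Pr [Base str]]]]]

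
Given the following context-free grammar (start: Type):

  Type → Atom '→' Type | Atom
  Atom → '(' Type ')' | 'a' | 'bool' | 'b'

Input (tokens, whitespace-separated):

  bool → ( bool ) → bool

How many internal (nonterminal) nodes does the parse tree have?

[Type [Atom bool] → [Type [Atom ( [Type [Atom bool]] )] → [Type [Atom bool]]]]

8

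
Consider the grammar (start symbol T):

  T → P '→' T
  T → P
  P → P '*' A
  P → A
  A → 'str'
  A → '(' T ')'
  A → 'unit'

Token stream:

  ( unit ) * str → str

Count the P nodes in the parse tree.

4

[T [P [P [A ( [T [P [A unit]]] )]] * [A str]] → [T [P [A str]]]]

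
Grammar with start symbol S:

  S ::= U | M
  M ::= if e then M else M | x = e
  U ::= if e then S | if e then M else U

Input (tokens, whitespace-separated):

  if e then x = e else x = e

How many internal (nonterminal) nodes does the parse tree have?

4

[S [M if e then [M x = e] else [M x = e]]]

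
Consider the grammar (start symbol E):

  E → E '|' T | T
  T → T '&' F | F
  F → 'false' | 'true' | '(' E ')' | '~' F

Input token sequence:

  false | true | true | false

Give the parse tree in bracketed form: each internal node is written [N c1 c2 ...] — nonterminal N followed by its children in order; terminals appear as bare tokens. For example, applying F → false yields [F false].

[E [E [E [E [T [F false]]] | [T [F true]]] | [T [F true]]] | [T [F false]]]

E
E | T
E | T | T
E | T | T | T
T | T | T | T
F | T | T | T
false | T | T | T
false | F | T | T
false | true | T | T
false | true | F | T
false | true | true | T
false | true | true | F
false | true | true | false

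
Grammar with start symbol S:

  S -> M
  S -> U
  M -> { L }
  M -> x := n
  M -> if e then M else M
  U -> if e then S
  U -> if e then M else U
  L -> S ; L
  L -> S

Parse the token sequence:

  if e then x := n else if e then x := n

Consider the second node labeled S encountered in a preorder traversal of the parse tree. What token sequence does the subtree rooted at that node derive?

[S [U if e then [M x := n] else [U if e then [S [M x := n]]]]]

x := n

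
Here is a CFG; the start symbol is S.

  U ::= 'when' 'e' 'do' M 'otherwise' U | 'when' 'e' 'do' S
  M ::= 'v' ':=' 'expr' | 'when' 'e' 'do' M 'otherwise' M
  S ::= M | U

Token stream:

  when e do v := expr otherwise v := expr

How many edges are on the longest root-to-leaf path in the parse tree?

[S [M when e do [M v := expr] otherwise [M v := expr]]]

3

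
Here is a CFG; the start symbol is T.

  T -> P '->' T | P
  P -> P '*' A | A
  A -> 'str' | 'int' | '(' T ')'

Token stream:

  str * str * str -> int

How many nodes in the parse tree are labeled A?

4

[T [P [P [P [A str]] * [A str]] * [A str]] -> [T [P [A int]]]]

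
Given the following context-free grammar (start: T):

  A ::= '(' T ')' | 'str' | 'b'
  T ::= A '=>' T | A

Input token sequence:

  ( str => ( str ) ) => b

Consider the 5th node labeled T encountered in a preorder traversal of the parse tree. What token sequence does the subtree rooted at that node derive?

b

[T [A ( [T [A str] => [T [A ( [T [A str]] )]]] )] => [T [A b]]]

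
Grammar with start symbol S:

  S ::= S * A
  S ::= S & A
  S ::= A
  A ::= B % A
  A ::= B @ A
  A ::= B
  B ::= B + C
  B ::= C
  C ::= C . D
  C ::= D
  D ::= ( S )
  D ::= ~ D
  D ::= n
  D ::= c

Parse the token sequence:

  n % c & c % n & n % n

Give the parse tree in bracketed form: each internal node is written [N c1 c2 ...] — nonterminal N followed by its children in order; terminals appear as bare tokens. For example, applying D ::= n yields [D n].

[S [S [S [A [B [C [D n]]] % [A [B [C [D c]]]]]] & [A [B [C [D c]]] % [A [B [C [D n]]]]]] & [A [B [C [D n]]] % [A [B [C [D n]]]]]]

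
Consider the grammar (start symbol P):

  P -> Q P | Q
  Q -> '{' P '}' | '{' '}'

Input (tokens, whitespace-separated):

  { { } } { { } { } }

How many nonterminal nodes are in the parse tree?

10

[P [Q { [P [Q { }]] }] [P [Q { [P [Q { }] [P [Q { }]]] }]]]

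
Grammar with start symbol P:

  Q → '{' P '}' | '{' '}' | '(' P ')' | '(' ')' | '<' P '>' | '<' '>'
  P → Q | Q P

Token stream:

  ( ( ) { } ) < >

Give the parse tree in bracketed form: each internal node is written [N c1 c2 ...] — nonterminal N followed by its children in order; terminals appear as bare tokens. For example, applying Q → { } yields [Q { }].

P
Q P
( P ) P
( Q P ) P
( ( ) P ) P
( ( ) Q ) P
( ( ) { } ) P
( ( ) { } ) Q
( ( ) { } ) < >

[P [Q ( [P [Q ( )] [P [Q { }]]] )] [P [Q < >]]]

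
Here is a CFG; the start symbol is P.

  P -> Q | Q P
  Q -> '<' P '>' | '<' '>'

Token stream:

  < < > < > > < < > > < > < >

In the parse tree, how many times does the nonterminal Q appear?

7

[P [Q < [P [Q < >] [P [Q < >]]] >] [P [Q < [P [Q < >]] >] [P [Q < >] [P [Q < >]]]]]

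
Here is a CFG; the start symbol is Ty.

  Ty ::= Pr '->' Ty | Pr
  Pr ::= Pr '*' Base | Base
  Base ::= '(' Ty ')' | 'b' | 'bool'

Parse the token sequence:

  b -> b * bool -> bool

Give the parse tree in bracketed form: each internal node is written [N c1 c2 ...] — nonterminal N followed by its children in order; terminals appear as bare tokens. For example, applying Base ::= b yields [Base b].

[Ty [Pr [Base b]] -> [Ty [Pr [Pr [Base b]] * [Base bool]] -> [Ty [Pr [Base bool]]]]]

Ty
Pr -> Ty
Base -> Ty
b -> Ty
b -> Pr -> Ty
b -> Pr * Base -> Ty
b -> Base * Base -> Ty
b -> b * Base -> Ty
b -> b * bool -> Ty
b -> b * bool -> Pr
b -> b * bool -> Base
b -> b * bool -> bool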